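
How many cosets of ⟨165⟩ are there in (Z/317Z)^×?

Since 165 ∈ (Z/317Z)^×, its order divides φ(317) = 317 − 1 = 316 = 2^2 · 79.
Divisors of 316: 1, 2, 4, 79, 158, 316.
Check 165^d mod 317 for each divisor in increasing order:
165^1 ≡ 165 (mod 317)
165^2 ≡ 280 (mod 317)
165^4 ≡ 101 (mod 317)
165^79 ≡ 1 (mod 317) ✓
The order of 165 is 79, so the subgroup it generates has 79 elements.
[(Z/317Z)^× : ⟨165⟩] = 316/79 = 4.

4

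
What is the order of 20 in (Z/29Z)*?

ord(20) | φ(29) = 29 − 1 = 28 = 2^2 · 7.
Divisors of 28: 1, 2, 4, 7, 14, 28.
Compute 20^d (mod 29) for the divisors d until we hit 1:
20^1 ≡ 20
20^2 ≡ 23
20^4 ≡ 7
20^7 ≡ 1
Therefore the multiplicative order of 20 modulo 29 is 7.

7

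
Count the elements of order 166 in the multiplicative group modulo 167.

φ(167) = 167 − 1 = 166 = 2 · 83.
(Z/167Z)^× is cyclic (|G| = 166); a cyclic group of order m has exactly φ(d) elements of each order d | m, and none otherwise.
166 = 2 · 83 divides 166, and φ(166) = 82.

82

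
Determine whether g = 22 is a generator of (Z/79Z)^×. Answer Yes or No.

No

φ(79) = 79 − 1 = 78 = 2 · 3 · 13.
Test 22^(78/q) mod 79 for each prime factor q of 78:
22^39 ≡ 1 (mod 79)  [q = 2: ≡ 1 ✗]
22^26 ≡ 1 (mod 79)  [q = 3: ≡ 1 ✗]
22^6 ≡ 52 (mod 79)  [q = 13: ≢ 1 ✓]
The check at q = 2 fails, so 22 generates a proper subgroup.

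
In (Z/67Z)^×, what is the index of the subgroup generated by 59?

6

By Lagrange's theorem, ord_67(59) divides φ(67) = 67 − 1 = 66 = 2 · 3 · 11.
Divisors of 66: 1, 2, 3, 6, 11, 22, 33, 66.
Compute 59^d (mod 67) for the divisors d until we hit 1:
59^1 ≡ 59 (mod 67)
59^2 ≡ 64 (mod 67)
59^3 ≡ 24 (mod 67)
59^6 ≡ 40 (mod 67)
59^11 ≡ 1 (mod 67) ✓
So ord_67(59) = 11, hence |⟨59⟩| = 11.
[(Z/67Z)^× : ⟨59⟩] = 66/11 = 6.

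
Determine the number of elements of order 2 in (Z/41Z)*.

1

φ(41) = 41 − 1 = 40 = 2^3 · 5.
Since (Z/41Z)^× is cyclic of order 40, the number of elements of order d is φ(d) when d | 40 and 0 otherwise.
2 | 40, and φ(2) = 2 − 1 = 1.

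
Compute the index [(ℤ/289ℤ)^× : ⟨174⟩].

4

By Lagrange's theorem, ord_289(174) divides φ(289) = φ(17^2) = 17·(17−1) = 272 = 2^4 · 17.
Divisors of 272: 1, 2, 4, 8, 16, 17, 34, 68, 136, 272.
Evaluate successive powers at the divisors of 272:
174^1 ≡ 174 (mod 289)
174^2 ≡ 220 (mod 289)
174^4 ≡ 137 (mod 289)
174^8 ≡ 273 (mod 289)
174^16 ≡ 256 (mod 289)
174^17 ≡ 38 (mod 289)
174^34 ≡ 288 (mod 289)
174^68 ≡ 1 (mod 289) ✓
The order of 174 is 68, so the subgroup it generates has 68 elements.
[(Z/289Z)^× : ⟨174⟩] = 272/68 = 4.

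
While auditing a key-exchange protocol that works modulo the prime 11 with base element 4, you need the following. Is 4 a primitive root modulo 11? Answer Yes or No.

No

φ(11) = 11 − 1 = 10 = 2 · 5.
An element g generates (Z/11Z)^× iff g^(10/q) ≢ 1 (mod 11) for each prime q ∈ {2, 5}.
4^5 ≡ 1 (mod 11)  [q = 2: ≡ 1 ✗]
4^2 ≡ 5 (mod 11)  [q = 5: ≢ 1 ✓]
4^5 ≡ 1 shows ord(4) | 5, strictly less than φ(11); not a primitive root.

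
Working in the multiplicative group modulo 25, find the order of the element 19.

10

The order of 19 must divide φ(25) = φ(5^2) = 5·(5−1) = 20 = 2^2 · 5.
Divisors of 20: 1, 2, 4, 5, 10, 20.
Compute 19^d (mod 25) for the divisors d until we hit 1:
19^1 ≡ 19
19^2 ≡ 11
19^4 ≡ 21
19^5 ≡ 24
19^10 ≡ 1
Hence ord(19) = 10.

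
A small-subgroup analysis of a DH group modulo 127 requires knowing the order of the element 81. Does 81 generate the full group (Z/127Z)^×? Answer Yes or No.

φ(127) = 127 − 1 = 126 = 2 · 3^2 · 7.
An element g generates (Z/127Z)^× iff g^(126/q) ≢ 1 (mod 127) for each prime q ∈ {2, 3, 7}.
81^63 ≡ 1 (mod 127)  [q = 2: ≡ 1 ✗]
81^42 ≡ 107 (mod 127)  [q = 3: ≢ 1 ✓]
81^18 ≡ 2 (mod 127)  [q = 7: ≢ 1 ✓]
81^63 ≡ 1 shows ord(81) | 63, strictly less than φ(127); not a primitive root.

No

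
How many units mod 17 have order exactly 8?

φ(17) = 17 − 1 = 16 = 2^4.
(Z/17Z)^× is cyclic (|G| = 16); a cyclic group of order m has exactly φ(d) elements of each order d | m, and none otherwise.
8 = 2^3 divides 16, and φ(8) = 4.

4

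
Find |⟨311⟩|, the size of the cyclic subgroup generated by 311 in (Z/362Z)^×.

ord(311) | φ(362) = φ(2)·φ(181) = 1·180 = 180 = 2^2 · 3^2 · 5.
Divisors of 180: 1, 2, 3, 4, 5, 6, 9, 10, 12, 15, 18, 20, 30, 36, 45, 60, 90, 180.
Compute 311^d (mod 362) for the divisors d until we hit 1:
311^1 ≡ 311 (mod 362)
311^2 ≡ 67 (mod 362)
311^3 ≡ 203 (mod 362)
311^4 ≡ 145 (mod 362)
311^5 ≡ 207 (mod 362)
311^6 ≡ 303 (mod 362)
311^9 ≡ 331 (mod 362)
311^10 ≡ 133 (mod 362)
311^12 ≡ 223 (mod 362)
311^15 ≡ 19 (mod 362)
311^18 ≡ 237 (mod 362)
311^20 ≡ 313 (mod 362)
311^30 ≡ 361 (mod 362)
311^36 ≡ 59 (mod 362)
311^45 ≡ 343 (mod 362)
311^60 ≡ 1 (mod 362) ✓
The smallest such exponent is 60, so the order of 311 is 60.

60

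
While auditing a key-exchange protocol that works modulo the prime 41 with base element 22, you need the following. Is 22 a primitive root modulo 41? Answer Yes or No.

φ(41) = 41 − 1 = 40 = 2^3 · 5.
Test 22^(40/q) mod 41 for each prime factor q of 40:
22^20 ≡ 40 (mod 41)  [q = 2: ≢ 1 ✓]
22^8 ≡ 37 (mod 41)  [q = 5: ≢ 1 ✓]
All checks pass, so 22 has order 40 and is a primitive root modulo 41.

Yes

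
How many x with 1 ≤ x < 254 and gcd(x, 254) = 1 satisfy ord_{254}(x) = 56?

φ(254) = φ(2)·φ(127) = 1·126 = 126 = 2 · 3^2 · 7.
Since (Z/254Z)^× is cyclic of order 126, the number of elements of order d is φ(d) when d | 126 and 0 otherwise.
Here 126 is not a multiple of 56, so there are no elements of order 56.

0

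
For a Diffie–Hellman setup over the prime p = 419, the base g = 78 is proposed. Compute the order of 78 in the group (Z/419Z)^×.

Since 78 ∈ (Z/419Z)^×, its order divides φ(419) = 419 − 1 = 418 = 2 · 11 · 19.
Divisors of 418: 1, 2, 11, 19, 22, 38, 209, 418.
Evaluate successive powers at the divisors of 418:
78^1 ≡ 78 (mod 419)
78^2 ≡ 218 (mod 419)
78^11 ≡ 40 (mod 419)
78^19 ≡ 350 (mod 419)
78^22 ≡ 343 (mod 419)
78^38 ≡ 152 (mod 419)
78^209 ≡ 418 (mod 419)
78^418 ≡ 1 (mod 419) ✓
So ord_419(78) = 418.

418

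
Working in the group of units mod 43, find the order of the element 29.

By Lagrange's theorem, ord_43(29) divides φ(43) = 43 − 1 = 42 = 2 · 3 · 7.
Divisors of 42: 1, 2, 3, 6, 7, 14, 21, 42.
Compute 29^d (mod 43) for the divisors d until we hit 1:
29^1 ≡ 29 (mod 43)
29^2 ≡ 24 (mod 43)
29^3 ≡ 8 (mod 43)
29^6 ≡ 21 (mod 43)
29^7 ≡ 7 (mod 43)
29^14 ≡ 6 (mod 43)
29^21 ≡ 42 (mod 43)
29^42 ≡ 1 (mod 43) ✓
Hence ord(29) = 42.

42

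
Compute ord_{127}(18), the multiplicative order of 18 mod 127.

ord(18) | φ(127) = 127 − 1 = 126 = 2 · 3^2 · 7.
Divisors of 126: 1, 2, 3, 6, 7, 9, 14, 18, 21, 42, 63, 126.
Compute 18^d (mod 127) for the divisors d until we hit 1:
18^1 ≡ 18
18^2 ≡ 70
18^3 ≡ 117
18^6 ≡ 100
18^7 ≡ 22
18^9 ≡ 16
18^14 ≡ 103
18^18 ≡ 2
18^21 ≡ 107
18^42 ≡ 19
18^63 ≡ 1
So ord_127(18) = 63.

63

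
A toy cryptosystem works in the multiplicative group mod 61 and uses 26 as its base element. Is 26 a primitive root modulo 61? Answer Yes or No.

Yes

φ(61) = 61 − 1 = 60 = 2^2 · 3 · 5.
26 is a primitive root mod 61 iff 26^(φ(61)/q) ≢ 1 for every prime q | φ(61), i.e. q ∈ {2, 3, 5}.
26^30 ≡ 60 (mod 61)  [q = 2: ≢ 1 ✓]
26^20 ≡ 13 (mod 61)  [q = 3: ≢ 1 ✓]
26^12 ≡ 9 (mod 61)  [q = 5: ≢ 1 ✓]
None equal 1, so ord_61(26) = 60: 26 is a primitive root.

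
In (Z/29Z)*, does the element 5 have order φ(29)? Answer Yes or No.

φ(29) = 29 − 1 = 28 = 2^2 · 7.
Test 5^(28/q) mod 29 for each prime factor q of 28:
5^14 ≡ 1 (mod 29)  [q = 2: ≡ 1 ✗]
5^4 ≡ 16 (mod 29)  [q = 7: ≢ 1 ✓]
5^14 ≡ 1 shows ord(5) | 14, strictly less than φ(29); not a primitive root.

No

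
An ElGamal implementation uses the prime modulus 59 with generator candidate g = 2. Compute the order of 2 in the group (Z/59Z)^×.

58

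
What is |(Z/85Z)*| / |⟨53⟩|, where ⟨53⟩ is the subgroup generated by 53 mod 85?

8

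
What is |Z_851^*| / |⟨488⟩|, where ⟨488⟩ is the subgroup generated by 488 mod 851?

4

Since 488 ∈ (Z/851Z)^×, its order divides φ(851) = φ(23·37) = (23−1)·(37−1) = 22·36 = 792 = 2^3 · 3^2 · 11.
Divisors of 792: 1, 2, 3, 4, 6, 8, 9, 11, 12, 18, 22, 24, 33, 36, 44, 66, 72, 88, 99, 132, 198, 264, 396, 792.
Test each divisor d:
488^1 ≡ 488
488^2 ≡ 715
488^3 ≡ 10
488^4 ≡ 625
488^6 ≡ 100
488^8 ≡ 16
488^9 ≡ 149
488^11 ≡ 160
488^12 ≡ 639
488^18 ≡ 75
488^22 ≡ 70
488^24 ≡ 692
488^33 ≡ 137
488^36 ≡ 519
488^44 ≡ 645
488^66 ≡ 47
488^72 ≡ 445
488^88 ≡ 737
488^99 ≡ 482
488^132 ≡ 507
488^198 ≡ 1
So ord_851(488) = 198, hence |⟨488⟩| = 198.
[(Z/851Z)^× : ⟨488⟩] = 792/198 = 4.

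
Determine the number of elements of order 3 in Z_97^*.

2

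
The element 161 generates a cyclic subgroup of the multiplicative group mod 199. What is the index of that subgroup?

2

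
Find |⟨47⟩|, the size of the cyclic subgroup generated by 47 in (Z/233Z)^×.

232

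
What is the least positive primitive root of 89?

φ(89) = 89 − 1 = 88 = 2^3 · 11.
g is a primitive root iff g^(88/q) ≢ 1 (mod 89) for each prime q ∈ {2, 11}.
g = 2: 2^44 ≡ 1 — hits 1, so not a primitive root.
g = 3: 3^44 ≡ 88; 3^8 ≡ 64 — none is 1, so 3 is a primitive root.
The smallest primitive root modulo 89 is 3.

3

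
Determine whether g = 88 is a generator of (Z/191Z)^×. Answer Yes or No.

Yes

φ(191) = 191 − 1 = 190 = 2 · 5 · 19.
88 is a primitive root mod 191 iff 88^(φ(191)/q) ≢ 1 for every prime q | φ(191), i.e. q ∈ {2, 5, 19}.
88^95 ≡ 190 (mod 191)  [q = 2: ≢ 1 ✓]
88^38 ≡ 184 (mod 191)  [q = 5: ≢ 1 ✓]
88^10 ≡ 160 (mod 191)  [q = 19: ≢ 1 ✓]
All checks pass, so 88 has order 190 and is a primitive root modulo 191.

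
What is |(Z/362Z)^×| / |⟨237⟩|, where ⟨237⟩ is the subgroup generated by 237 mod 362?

By Lagrange's theorem, ord_362(237) divides φ(362) = φ(2)·φ(181) = 1·180 = 180 = 2^2 · 3^2 · 5.
Divisors of 180: 1, 2, 3, 4, 5, 6, 9, 10, 12, 15, 18, 20, 30, 36, 45, 60, 90, 180.
Test each divisor d:
237^1 ≡ 237 (mod 362)
237^2 ≡ 59 (mod 362)
237^3 ≡ 227 (mod 362)
237^4 ≡ 223 (mod 362)
237^5 ≡ 361 (mod 362)
237^6 ≡ 125 (mod 362)
237^9 ≡ 139 (mod 362)
237^10 ≡ 1 (mod 362) ✓
Thus |⟨237⟩| = ord(237) = 10.
The index is φ(362) / ord(237) = 180 / 10 = 18.

18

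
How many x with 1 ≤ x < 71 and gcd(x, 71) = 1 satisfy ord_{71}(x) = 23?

φ(71) = 71 − 1 = 70 = 2 · 5 · 7.
In a cyclic group of order 70, there are φ(d) elements of order d for each divisor d of 70, and zero for non-divisors.
Since 23 ∤ 70, the count is 0.

0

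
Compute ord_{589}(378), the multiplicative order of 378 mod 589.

ord(378) | φ(589) = φ(19·31) = (19−1)·(31−1) = 18·30 = 540 = 2^2 · 3^3 · 5.
Divisors of 540: 1, 2, 3, 4, 5, 6, 9, 10, 12, 15, 18, 20, 27, 30, 36, 45, 54, 60, 90, 108, 135, 180, 270, 540.
Test each divisor d:
378^1 ≡ 378 (mod 589)
378^2 ≡ 346 (mod 589)
378^3 ≡ 30 (mod 589)
378^4 ≡ 149 (mod 589)
378^5 ≡ 367 (mod 589)
378^6 ≡ 311 (mod 589)
378^9 ≡ 495 (mod 589)
378^10 ≡ 397 (mod 589)
378^12 ≡ 125 (mod 589)
378^15 ≡ 216 (mod 589)
378^18 ≡ 1 (mod 589) ✓
The smallest such exponent is 18, so the order of 378 is 18.

18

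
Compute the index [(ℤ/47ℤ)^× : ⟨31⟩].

1

ord(31) | φ(47) = 47 − 1 = 46 = 2 · 23.
Divisors of 46: 1, 2, 23, 46.
Evaluate successive powers at the divisors of 46:
31^1 ≡ 31
31^2 ≡ 21
31^23 ≡ 46
31^46 ≡ 1
The order of 31 is 46, so the subgroup it generates has 46 elements.
[(Z/47Z)^× : ⟨31⟩] = 46/46 = 1.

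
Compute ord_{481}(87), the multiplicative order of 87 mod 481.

ord(87) | φ(481) = φ(13·37) = (13−1)·(37−1) = 12·36 = 432 = 2^4 · 3^3.
Divisors of 432: 1, 2, 3, 4, 6, 8, 9, 12, 16, 18, 24, 27, 36, 48, 54, 72, 108, 144, 216, 432.
Check 87^d mod 481 for each divisor in increasing order:
87^1 ≡ 87
87^2 ≡ 354
87^3 ≡ 14
87^4 ≡ 256
87^6 ≡ 196
87^8 ≡ 120
87^9 ≡ 339
87^12 ≡ 417
87^16 ≡ 451
87^18 ≡ 443
87^24 ≡ 248
87^27 ≡ 105
87^36 ≡ 1
So ord_481(87) = 36.

36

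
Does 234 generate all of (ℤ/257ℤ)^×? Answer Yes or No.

φ(257) = 257 − 1 = 256 = 2^8.
Test 234^(256/q) mod 257 for each prime factor q of 256:
234^128 ≡ 1 (mod 257)  [q = 2: ≡ 1 ✗]
234^128 ≡ 1 shows ord(234) | 128, strictly less than φ(257); not a primitive root.

No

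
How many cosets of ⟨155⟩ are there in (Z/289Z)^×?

34

By Lagrange's theorem, ord_289(155) divides φ(289) = φ(17^2) = 17·(17−1) = 272 = 2^4 · 17.
Divisors of 272: 1, 2, 4, 8, 16, 17, 34, 68, 136, 272.
Test each divisor d:
155^1 ≡ 155 (mod 289)
155^2 ≡ 38 (mod 289)
155^4 ≡ 288 (mod 289)
155^8 ≡ 1 (mod 289) ✓
So ord_289(155) = 8, hence |⟨155⟩| = 8.
Index = |(Z/289Z)^×| / |⟨155⟩| = 272 / 8 = 34.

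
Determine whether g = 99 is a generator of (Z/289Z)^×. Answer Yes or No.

φ(289) = φ(17^2) = 17·(17−1) = 272 = 2^4 · 17.
99 is a primitive root mod 289 iff 99^(φ(289)/q) ≢ 1 for every prime q | φ(289), i.e. q ∈ {2, 17}.
99^136 ≡ 288 (mod 289)  [q = 2: ≢ 1 ✓]
99^16 ≡ 205 (mod 289)  [q = 17: ≢ 1 ✓]
Every test exponent gives a nontrivial residue, hence 99 generates the full group.

Yes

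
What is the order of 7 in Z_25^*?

4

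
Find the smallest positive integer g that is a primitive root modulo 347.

φ(347) = 347 − 1 = 346 = 2 · 173.
Test candidates g = 2, 3, … against the prime factors q ∈ {2, 173} of φ(347): g is a generator iff g^(346/q) ≢ 1 for every such q.
g = 2: 2^173 ≡ 346; 2^2 ≡ 4 — none is 1, so 2 is a primitive root.
So 2 is the smallest generator of (Z/347Z)^×.

2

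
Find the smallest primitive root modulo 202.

3

φ(202) = φ(2)·φ(101) = 1·100 = 100 = 2^2 · 5^2.
Test candidates g = 2, 3, … against the prime factors q ∈ {2, 5} of φ(202): g is a generator iff g^(100/q) ≢ 1 for every such q.
g = 2: gcd(2, 202) = 2 > 1, not a unit — skip.
g = 3: 3^50 ≡ 201; 3^20 ≡ 185 — none is 1, so 3 is a primitive root.
The smallest primitive root modulo 202 is 3.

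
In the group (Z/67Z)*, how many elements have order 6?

2

φ(67) = 67 − 1 = 66 = 2 · 3 · 11.
(Z/67Z)^× is cyclic (|G| = 66); a cyclic group of order m has exactly φ(d) elements of each order d | m, and none otherwise.
6 = 2 · 3 divides 66, and φ(6) = 2.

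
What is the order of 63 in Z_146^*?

8

Since 63 ∈ (Z/146Z)^×, its order divides φ(146) = φ(2)·φ(73) = 1·72 = 72 = 2^3 · 3^2.
Divisors of 72: 1, 2, 3, 4, 6, 8, 9, 12, 18, 24, 36, 72.
Check 63^d mod 146 for each divisor in increasing order:
63^1 ≡ 63 (mod 146)
63^2 ≡ 27 (mod 146)
63^3 ≡ 95 (mod 146)
63^4 ≡ 145 (mod 146)
63^6 ≡ 119 (mod 146)
63^8 ≡ 1 (mod 146) ✓
Therefore the multiplicative order of 63 modulo 146 is 8.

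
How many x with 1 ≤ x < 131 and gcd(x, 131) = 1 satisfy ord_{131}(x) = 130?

48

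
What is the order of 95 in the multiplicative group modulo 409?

136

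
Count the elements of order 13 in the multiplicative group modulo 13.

0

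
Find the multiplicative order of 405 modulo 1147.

The order of 405 must divide φ(1147) = φ(31·37) = (31−1)·(37−1) = 30·36 = 1080 = 2^3 · 3^3 · 5.
Divisors of 1080: 1, 2, 3, 4, 5, 6, 8, 9, 10, 12, 15, 18, 20, 24, 27, 30, 36, 40, 45, 54, 60, 72, 90, 108, 120, 135, 180, 216, 270, 360, 540, 1080.
Check 405^d mod 1147 for each divisor in increasing order:
405^1 ≡ 405 (mod 1147)
405^2 ≡ 4 (mod 1147)
405^3 ≡ 473 (mod 1147)
405^4 ≡ 16 (mod 1147)
405^5 ≡ 745 (mod 1147)
405^6 ≡ 64 (mod 1147)
405^8 ≡ 256 (mod 1147)
405^9 ≡ 450 (mod 1147)
405^10 ≡ 1024 (mod 1147)
405^12 ≡ 655 (mod 1147)
405^15 ≡ 125 (mod 1147)
405^18 ≡ 628 (mod 1147)
405^20 ≡ 218 (mod 1147)
405^24 ≡ 47 (mod 1147)
405^27 ≡ 438 (mod 1147)
405^30 ≡ 714 (mod 1147)
405^36 ≡ 963 (mod 1147)
405^40 ≡ 497 (mod 1147)
405^45 ≡ 931 (mod 1147)
405^54 ≡ 295 (mod 1147)
405^60 ≡ 528 (mod 1147)
405^72 ≡ 593 (mod 1147)
405^90 ≡ 776 (mod 1147)
405^108 ≡ 1000 (mod 1147)
405^120 ≡ 63 (mod 1147)
405^135 ≡ 993 (mod 1147)
405^180 ≡ 1 (mod 1147) ✓
So ord_1147(405) = 180.

180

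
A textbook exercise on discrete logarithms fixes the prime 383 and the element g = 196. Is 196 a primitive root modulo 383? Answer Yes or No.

φ(383) = 383 − 1 = 382 = 2 · 191.
It suffices to check that the order of 196 is not a proper divisor of 382: compute 196^(382/q) for q ∈ {2, 191}.
196^191 ≡ 1 (mod 383)  [q = 2: ≡ 1 ✗]
196^2 ≡ 116 (mod 383)  [q = 191: ≢ 1 ✓]
196^191 ≡ 1 shows ord(196) | 191, strictly less than φ(383); not a primitive root.

No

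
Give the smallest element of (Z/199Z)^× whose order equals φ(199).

3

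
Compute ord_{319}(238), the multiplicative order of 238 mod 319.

By Lagrange's theorem, ord_319(238) divides φ(319) = φ(11·29) = (11−1)·(29−1) = 10·28 = 280 = 2^3 · 5 · 7.
Divisors of 280: 1, 2, 4, 5, 7, 8, 10, 14, 20, 28, 35, 40, 56, 70, 140, 280.
Check 238^d mod 319 for each divisor in increasing order:
238^1 ≡ 238 (mod 319)
238^2 ≡ 181 (mod 319)
238^4 ≡ 223 (mod 319)
238^5 ≡ 120 (mod 319)
238^7 ≡ 28 (mod 319)
238^8 ≡ 284 (mod 319)
238^10 ≡ 45 (mod 319)
238^14 ≡ 146 (mod 319)
238^20 ≡ 111 (mod 319)
238^28 ≡ 262 (mod 319)
238^35 ≡ 318 (mod 319)
238^40 ≡ 199 (mod 319)
238^56 ≡ 59 (mod 319)
238^70 ≡ 1 (mod 319) ✓
The smallest such exponent is 70, so the order of 238 is 70.

70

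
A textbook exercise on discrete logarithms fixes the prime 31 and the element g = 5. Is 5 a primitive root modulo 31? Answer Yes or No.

No

φ(31) = 31 − 1 = 30 = 2 · 3 · 5.
Test 5^(30/q) mod 31 for each prime factor q of 30:
5^15 ≡ 1 (mod 31)  [q = 2: ≡ 1 ✗]
5^10 ≡ 5 (mod 31)  [q = 3: ≢ 1 ✓]
5^6 ≡ 1 (mod 31)  [q = 5: ≡ 1 ✗]
5^15 ≡ 1 shows ord(5) | 15, strictly less than φ(31); not a primitive root.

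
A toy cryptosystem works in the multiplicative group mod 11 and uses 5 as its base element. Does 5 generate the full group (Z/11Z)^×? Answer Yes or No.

φ(11) = 11 − 1 = 10 = 2 · 5.
Test 5^(10/q) mod 11 for each prime factor q of 10:
5^5 ≡ 1 (mod 11)  [q = 2: ≡ 1 ✗]
5^2 ≡ 3 (mod 11)  [q = 5: ≢ 1 ✓]
The check at q = 2 fails, so 5 generates a proper subgroup.

No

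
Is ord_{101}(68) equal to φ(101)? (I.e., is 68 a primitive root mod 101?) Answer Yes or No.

φ(101) = 101 − 1 = 100 = 2^2 · 5^2.
68 is a primitive root mod 101 iff 68^(φ(101)/q) ≢ 1 for every prime q | φ(101), i.e. q ∈ {2, 5}.
68^50 ≡ 1 (mod 101)  [q = 2: ≡ 1 ✗]
68^20 ≡ 36 (mod 101)  [q = 5: ≢ 1 ✓]
The check at q = 2 fails, so 68 generates a proper subgroup.

No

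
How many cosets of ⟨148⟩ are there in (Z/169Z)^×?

3

ord(148) | φ(169) = φ(13^2) = 13·(13−1) = 156 = 2^2 · 3 · 13.
Divisors of 156: 1, 2, 3, 4, 6, 12, 13, 26, 39, 52, 78, 156.
Check 148^d mod 169 for each divisor in increasing order:
148^1 ≡ 148
148^2 ≡ 103
148^3 ≡ 34
148^4 ≡ 131
148^6 ≡ 142
148^12 ≡ 53
148^13 ≡ 70
148^26 ≡ 168
148^39 ≡ 99
148^52 ≡ 1
Thus |⟨148⟩| = ord(148) = 52.
The index is φ(169) / ord(148) = 156 / 52 = 3.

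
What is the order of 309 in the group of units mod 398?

198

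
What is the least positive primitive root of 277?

φ(277) = 277 − 1 = 276 = 2^2 · 3 · 23.
g is a primitive root iff g^(276/q) ≢ 1 (mod 277) for each prime q ∈ {2, 3, 23}.
g = 2: 2^138 ≡ 276; 2^92 ≡ 1 — hits 1, so not a primitive root.
g = 3: 3^138 ≡ 1 — hits 1, so not a primitive root.
g = 4: 4^138 ≡ 1 — hits 1, so not a primitive root.
g = 5: 5^138 ≡ 276; 5^92 ≡ 116; 5^12 ≡ 27 — none is 1, so 5 is a primitive root.
So 5 is the smallest generator of (Z/277Z)^×.

5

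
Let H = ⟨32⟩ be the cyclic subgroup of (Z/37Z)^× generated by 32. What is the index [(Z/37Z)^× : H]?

Since 32 ∈ (Z/37Z)^×, its order divides φ(37) = 37 − 1 = 36 = 2^2 · 3^2.
Divisors of 36: 1, 2, 3, 4, 6, 9, 12, 18, 36.
Compute 32^d (mod 37) for the divisors d until we hit 1:
32^1 ≡ 32
32^2 ≡ 25
32^3 ≡ 23
32^4 ≡ 33
32^6 ≡ 11
32^9 ≡ 31
32^12 ≡ 10
32^18 ≡ 36
32^36 ≡ 1
Thus |⟨32⟩| = ord(32) = 36.
[(Z/37Z)^× : ⟨32⟩] = 36/36 = 1.

1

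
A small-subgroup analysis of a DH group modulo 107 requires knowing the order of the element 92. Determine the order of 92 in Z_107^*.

By Lagrange's theorem, ord_107(92) divides φ(107) = 107 − 1 = 106 = 2 · 53.
Divisors of 106: 1, 2, 53, 106.
Compute 92^d (mod 107) for the divisors d until we hit 1:
92^1 ≡ 92 (mod 107)
92^2 ≡ 11 (mod 107)
92^53 ≡ 1 (mod 107) ✓
Therefore the multiplicative order of 92 modulo 107 is 53.

53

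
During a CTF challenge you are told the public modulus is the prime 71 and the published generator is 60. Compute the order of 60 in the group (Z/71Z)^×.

35

The order of 60 must divide φ(71) = 71 − 1 = 70 = 2 · 5 · 7.
Divisors of 70: 1, 2, 5, 7, 10, 14, 35, 70.
Check 60^d mod 71 for each divisor in increasing order:
60^1 ≡ 60 (mod 71)
60^2 ≡ 50 (mod 71)
60^5 ≡ 48 (mod 71)
60^7 ≡ 57 (mod 71)
60^10 ≡ 32 (mod 71)
60^14 ≡ 54 (mod 71)
60^35 ≡ 1 (mod 71) ✓
Therefore the multiplicative order of 60 modulo 71 is 35.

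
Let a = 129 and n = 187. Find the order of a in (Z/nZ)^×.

80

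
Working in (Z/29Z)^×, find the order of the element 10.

By Lagrange's theorem, ord_29(10) divides φ(29) = 29 − 1 = 28 = 2^2 · 7.
Divisors of 28: 1, 2, 4, 7, 14, 28.
Compute 10^d (mod 29) for the divisors d until we hit 1:
10^1 ≡ 10
10^2 ≡ 13
10^4 ≡ 24
10^7 ≡ 17
10^14 ≡ 28
10^28 ≡ 1
Therefore the multiplicative order of 10 modulo 29 is 28.

28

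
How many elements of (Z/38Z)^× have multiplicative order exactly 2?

φ(38) = φ(2)·φ(19) = 1·18 = 18 = 2 · 3^2.
In a cyclic group of order 18, there are φ(d) elements of order d for each divisor d of 18, and zero for non-divisors.
2 | 18, and φ(2) = 2 − 1 = 1.

1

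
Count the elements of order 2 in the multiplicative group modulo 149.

φ(149) = 149 − 1 = 148 = 2^2 · 37.
Since (Z/149Z)^× is cyclic of order 148, the number of elements of order d is φ(d) when d | 148 and 0 otherwise.
2 | 148, and φ(2) = 2 − 1 = 1.

1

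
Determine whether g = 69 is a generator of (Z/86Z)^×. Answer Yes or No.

φ(86) = φ(2)·φ(43) = 1·42 = 42 = 2 · 3 · 7.
69 is a primitive root mod 86 iff 69^(φ(86)/q) ≢ 1 for every prime q | φ(86), i.e. q ∈ {2, 3, 7}.
69^21 ≡ 85 (mod 86)  [q = 2: ≢ 1 ✓]
69^14 ≡ 49 (mod 86)  [q = 3: ≢ 1 ✓]
69^6 ≡ 35 (mod 86)  [q = 7: ≢ 1 ✓]
All checks pass, so 69 has order 42 and is a primitive root modulo 86.

Yes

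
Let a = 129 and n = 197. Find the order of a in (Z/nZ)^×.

ord(129) | φ(197) = 197 − 1 = 196 = 2^2 · 7^2.
Divisors of 196: 1, 2, 4, 7, 14, 28, 49, 98, 196.
Check 129^d mod 197 for each divisor in increasing order:
129^1 ≡ 129
129^2 ≡ 93
129^4 ≡ 178
129^7 ≡ 183
129^14 ≡ 196
129^28 ≡ 1
Therefore the multiplicative order of 129 modulo 197 is 28.

28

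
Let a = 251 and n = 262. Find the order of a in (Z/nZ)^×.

ord(251) | φ(262) = φ(2)·φ(131) = 1·130 = 130 = 2 · 5 · 13.
Divisors of 130: 1, 2, 5, 10, 13, 26, 65, 130.
Compute 251^d (mod 262) for the divisors d until we hit 1:
251^1 ≡ 251 (mod 262)
251^2 ≡ 121 (mod 262)
251^5 ≡ 79 (mod 262)
251^10 ≡ 215 (mod 262)
251^13 ≡ 201 (mod 262)
251^26 ≡ 53 (mod 262)
251^65 ≡ 261 (mod 262)
251^130 ≡ 1 (mod 262) ✓
So ord_262(251) = 130.

130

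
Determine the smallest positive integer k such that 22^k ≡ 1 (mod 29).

Since 22 ∈ (Z/29Z)^×, its order divides φ(29) = 29 − 1 = 28 = 2^2 · 7.
Divisors of 28: 1, 2, 4, 7, 14, 28.
Check 22^d mod 29 for each divisor in increasing order:
22^1 ≡ 22 (mod 29)
22^2 ≡ 20 (mod 29)
22^4 ≡ 23 (mod 29)
22^7 ≡ 28 (mod 29)
22^14 ≡ 1 (mod 29) ✓
So ord_29(22) = 14.

14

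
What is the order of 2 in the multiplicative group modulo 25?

20

By Lagrange's theorem, ord_25(2) divides φ(25) = φ(5^2) = 5·(5−1) = 20 = 2^2 · 5.
Divisors of 20: 1, 2, 4, 5, 10, 20.
Evaluate successive powers at the divisors of 20:
2^1 ≡ 2 (mod 25)
2^2 ≡ 4 (mod 25)
2^4 ≡ 16 (mod 25)
2^5 ≡ 7 (mod 25)
2^10 ≡ 24 (mod 25)
2^20 ≡ 1 (mod 25) ✓
The smallest such exponent is 20, so the order of 2 is 20.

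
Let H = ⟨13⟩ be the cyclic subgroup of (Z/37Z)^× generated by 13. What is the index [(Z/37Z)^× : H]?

By Lagrange's theorem, ord_37(13) divides φ(37) = 37 − 1 = 36 = 2^2 · 3^2.
Divisors of 36: 1, 2, 3, 4, 6, 9, 12, 18, 36.
Check 13^d mod 37 for each divisor in increasing order:
13^1 ≡ 13
13^2 ≡ 21
13^3 ≡ 14
13^4 ≡ 34
13^6 ≡ 11
13^9 ≡ 6
13^12 ≡ 10
13^18 ≡ 36
13^36 ≡ 1
Thus |⟨13⟩| = ord(13) = 36.
Index = |(Z/37Z)^×| / |⟨13⟩| = 36 / 36 = 1.

1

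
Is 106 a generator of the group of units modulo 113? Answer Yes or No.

No

φ(113) = 113 − 1 = 112 = 2^4 · 7.
An element g generates (Z/113Z)^× iff g^(112/q) ≢ 1 (mod 113) for each prime q ∈ {2, 7}.
106^56 ≡ 1 (mod 113)  [q = 2: ≡ 1 ✗]
106^16 ≡ 49 (mod 113)  [q = 7: ≢ 1 ✓]
Since 106^56 ≡ 1, the order of 106 divides 56 < 112, so 106 is not a primitive root.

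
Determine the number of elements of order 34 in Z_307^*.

16

φ(307) = 307 − 1 = 306 = 2 · 3^2 · 17.
(Z/307Z)^× is cyclic (|G| = 306); a cyclic group of order m has exactly φ(d) elements of each order d | m, and none otherwise.
34 = 2 · 17 divides 306, and φ(34) = 16.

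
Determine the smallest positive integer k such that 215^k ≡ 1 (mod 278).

46

Since 215 ∈ (Z/278Z)^×, its order divides φ(278) = φ(2)·φ(139) = 1·138 = 138 = 2 · 3 · 23.
Divisors of 138: 1, 2, 3, 6, 23, 46, 69, 138.
Test each divisor d:
215^1 ≡ 215
215^2 ≡ 77
215^3 ≡ 153
215^6 ≡ 57
215^23 ≡ 277
215^46 ≡ 1
So ord_278(215) = 46.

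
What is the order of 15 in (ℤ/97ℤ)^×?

96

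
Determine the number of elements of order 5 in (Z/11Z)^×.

4

φ(11) = 11 − 1 = 10 = 2 · 5.
Since (Z/11Z)^× is cyclic of order 10, the number of elements of order d is φ(d) when d | 10 and 0 otherwise.
5 | 10, and φ(5) = 5 − 1 = 4.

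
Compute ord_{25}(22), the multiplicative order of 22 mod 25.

20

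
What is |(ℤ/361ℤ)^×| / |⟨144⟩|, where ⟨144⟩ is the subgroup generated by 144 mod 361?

Since 144 ∈ (Z/361Z)^×, its order divides φ(361) = φ(19^2) = 19·(19−1) = 342 = 2 · 3^2 · 19.
Divisors of 342: 1, 2, 3, 6, 9, 18, 19, 38, 57, 114, 171, 342.
Check 144^d mod 361 for each divisor in increasing order:
144^1 ≡ 144 (mod 361)
144^2 ≡ 159 (mod 361)
144^3 ≡ 153 (mod 361)
144^6 ≡ 305 (mod 361)
144^9 ≡ 96 (mod 361)
144^18 ≡ 191 (mod 361)
144^19 ≡ 68 (mod 361)
144^38 ≡ 292 (mod 361)
144^57 ≡ 1 (mod 361) ✓
So ord_361(144) = 57, hence |⟨144⟩| = 57.
The index is φ(361) / ord(144) = 342 / 57 = 6.

6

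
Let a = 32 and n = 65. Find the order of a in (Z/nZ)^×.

12

Since 32 ∈ (Z/65Z)^×, its order divides φ(65) = φ(5·13) = (5−1)·(13−1) = 4·12 = 48 = 2^4 · 3.
Divisors of 48: 1, 2, 3, 4, 6, 8, 12, 16, 24, 48.
Test each divisor d:
32^1 ≡ 32 (mod 65)
32^2 ≡ 49 (mod 65)
32^3 ≡ 8 (mod 65)
32^4 ≡ 61 (mod 65)
32^6 ≡ 64 (mod 65)
32^8 ≡ 16 (mod 65)
32^12 ≡ 1 (mod 65) ✓
So ord_65(32) = 12.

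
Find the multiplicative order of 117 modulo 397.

132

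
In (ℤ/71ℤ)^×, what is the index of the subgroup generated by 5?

The order of 5 must divide φ(71) = 71 − 1 = 70 = 2 · 5 · 7.
Divisors of 70: 1, 2, 5, 7, 10, 14, 35, 70.
Check 5^d mod 71 for each divisor in increasing order:
5^1 ≡ 5 (mod 71)
5^2 ≡ 25 (mod 71)
5^5 ≡ 1 (mod 71) ✓
So ord_71(5) = 5, hence |⟨5⟩| = 5.
Index = |(Z/71Z)^×| / |⟨5⟩| = 70 / 5 = 14.

14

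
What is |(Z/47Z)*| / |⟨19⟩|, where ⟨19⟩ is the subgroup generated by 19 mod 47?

ord(19) | φ(47) = 47 − 1 = 46 = 2 · 23.
Divisors of 46: 1, 2, 23, 46.
Compute 19^d (mod 47) for the divisors d until we hit 1:
19^1 ≡ 19 (mod 47)
19^2 ≡ 32 (mod 47)
19^23 ≡ 46 (mod 47)
19^46 ≡ 1 (mod 47) ✓
So ord_47(19) = 46, hence |⟨19⟩| = 46.
[(Z/47Z)^× : ⟨19⟩] = 46/46 = 1.

1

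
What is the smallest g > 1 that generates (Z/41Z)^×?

φ(41) = 41 − 1 = 40 = 2^3 · 5.
g is a primitive root iff g^(40/q) ≢ 1 (mod 41) for each prime q ∈ {2, 5}.
g = 2: 2^20 ≡ 1 — hits 1, so not a primitive root.
g = 3: 3^20 ≡ 40; 3^8 ≡ 1 — hits 1, so not a primitive root.
g = 4: 4^20 ≡ 1 — hits 1, so not a primitive root.
g = 5: 5^20 ≡ 1 — hits 1, so not a primitive root.
g = 6: 6^20 ≡ 40; 6^8 ≡ 10 — none is 1, so 6 is a primitive root.
So 6 is the smallest generator of (Z/41Z)^×.

6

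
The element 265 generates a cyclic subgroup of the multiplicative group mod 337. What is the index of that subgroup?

28

Since 265 ∈ (Z/337Z)^×, its order divides φ(337) = 337 − 1 = 336 = 2^4 · 3 · 7.
Divisors of 336: 1, 2, 3, 4, 6, 7, 8, 12, 14, 16, 21, 24, 28, 42, 48, 56, 84, 112, 168, 336.
Test each divisor d:
265^1 ≡ 265 (mod 337)
265^2 ≡ 129 (mod 337)
265^3 ≡ 148 (mod 337)
265^4 ≡ 128 (mod 337)
265^6 ≡ 336 (mod 337)
265^7 ≡ 72 (mod 337)
265^8 ≡ 208 (mod 337)
265^12 ≡ 1 (mod 337) ✓
Thus |⟨265⟩| = ord(265) = 12.
[(Z/337Z)^× : ⟨265⟩] = 336/12 = 28.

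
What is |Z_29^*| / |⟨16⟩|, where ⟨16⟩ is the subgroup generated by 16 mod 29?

The order of 16 must divide φ(29) = 29 − 1 = 28 = 2^2 · 7.
Divisors of 28: 1, 2, 4, 7, 14, 28.
Test each divisor d:
16^1 ≡ 16
16^2 ≡ 24
16^4 ≡ 25
16^7 ≡ 1
So ord_29(16) = 7, hence |⟨16⟩| = 7.
[(Z/29Z)^× : ⟨16⟩] = 28/7 = 4.

4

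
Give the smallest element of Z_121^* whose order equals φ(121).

2

φ(121) = φ(11^2) = 11·(11−1) = 110 = 2 · 5 · 11.
Test candidates g = 2, 3, … against the prime factors q ∈ {2, 5, 11} of φ(121): g is a generator iff g^(110/q) ≢ 1 for every such q.
g = 2: 2^55 ≡ 120; 2^22 ≡ 81; 2^10 ≡ 56 — none is 1, so 2 is a primitive root.
Hence the least primitive root of 121 is 2.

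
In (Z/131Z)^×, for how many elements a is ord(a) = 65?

48

φ(131) = 131 − 1 = 130 = 2 · 5 · 13.
Since (Z/131Z)^× is cyclic of order 130, the number of elements of order d is φ(d) when d | 130 and 0 otherwise.
65 = 5 · 13 divides 130, and φ(65) = 48.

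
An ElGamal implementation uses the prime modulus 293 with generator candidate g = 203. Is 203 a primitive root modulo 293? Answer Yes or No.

No

φ(293) = 293 − 1 = 292 = 2^2 · 73.
It suffices to check that the order of 203 is not a proper divisor of 292: compute 203^(292/q) for q ∈ {2, 73}.
203^146 ≡ 1 (mod 293)  [q = 2: ≡ 1 ✗]
203^4 ≡ 268 (mod 293)  [q = 73: ≢ 1 ✓]
Since 203^146 ≡ 1, the order of 203 divides 146 < 292, so 203 is not a primitive root.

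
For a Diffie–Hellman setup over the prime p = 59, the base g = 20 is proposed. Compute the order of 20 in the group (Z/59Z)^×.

29

Since 20 ∈ (Z/59Z)^×, its order divides φ(59) = 59 − 1 = 58 = 2 · 29.
Divisors of 58: 1, 2, 29, 58.
Evaluate successive powers at the divisors of 58:
20^1 ≡ 20
20^2 ≡ 46
20^29 ≡ 1
So ord_59(20) = 29.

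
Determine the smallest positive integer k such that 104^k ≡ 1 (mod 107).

ord(104) | φ(107) = 107 − 1 = 106 = 2 · 53.
Divisors of 106: 1, 2, 53, 106.
Evaluate successive powers at the divisors of 106:
104^1 ≡ 104 (mod 107)
104^2 ≡ 9 (mod 107)
104^53 ≡ 106 (mod 107)
104^106 ≡ 1 (mod 107) ✓
So ord_107(104) = 106.

106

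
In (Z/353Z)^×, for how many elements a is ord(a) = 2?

1

φ(353) = 353 − 1 = 352 = 2^5 · 11.
(Z/353Z)^× is cyclic (|G| = 352); a cyclic group of order m has exactly φ(d) elements of each order d | m, and none otherwise.
2 | 352, and φ(2) = 2 − 1 = 1.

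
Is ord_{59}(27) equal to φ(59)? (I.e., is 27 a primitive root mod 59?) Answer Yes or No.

No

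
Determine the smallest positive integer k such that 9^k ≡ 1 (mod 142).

By Lagrange's theorem, ord_142(9) divides φ(142) = φ(2)·φ(71) = 1·70 = 70 = 2 · 5 · 7.
Divisors of 70: 1, 2, 5, 7, 10, 14, 35, 70.
Evaluate successive powers at the divisors of 70:
9^1 ≡ 9 (mod 142)
9^2 ≡ 81 (mod 142)
9^5 ≡ 119 (mod 142)
9^7 ≡ 125 (mod 142)
9^10 ≡ 103 (mod 142)
9^14 ≡ 5 (mod 142)
9^35 ≡ 1 (mod 142) ✓
The smallest such exponent is 35, so the order of 9 is 35.

35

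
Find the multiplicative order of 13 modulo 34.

The order of 13 must divide φ(34) = φ(2)·φ(17) = 1·16 = 16 = 2^4.
Divisors of 16: 1, 2, 4, 8, 16.
Evaluate successive powers at the divisors of 16:
13^1 ≡ 13 (mod 34)
13^2 ≡ 33 (mod 34)
13^4 ≡ 1 (mod 34) ✓
Therefore the multiplicative order of 13 modulo 34 is 4.

4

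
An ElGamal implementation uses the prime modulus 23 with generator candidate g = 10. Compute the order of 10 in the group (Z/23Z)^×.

ord(10) | φ(23) = 23 − 1 = 22 = 2 · 11.
Divisors of 22: 1, 2, 11, 22.
Evaluate successive powers at the divisors of 22:
10^1 ≡ 10
10^2 ≡ 8
10^11 ≡ 22
10^22 ≡ 1
So ord_23(10) = 22.

22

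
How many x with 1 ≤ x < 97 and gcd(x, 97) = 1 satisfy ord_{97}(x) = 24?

φ(97) = 97 − 1 = 96 = 2^5 · 3.
Since (Z/97Z)^× is cyclic of order 96, the number of elements of order d is φ(d) when d | 96 and 0 otherwise.
24 = 2^3 · 3 divides 96, and φ(24) = 8.

8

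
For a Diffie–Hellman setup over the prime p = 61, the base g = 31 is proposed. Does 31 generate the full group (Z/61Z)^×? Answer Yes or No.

Yes

φ(61) = 61 − 1 = 60 = 2^2 · 3 · 5.
31 is a primitive root mod 61 iff 31^(φ(61)/q) ≢ 1 for every prime q | φ(61), i.e. q ∈ {2, 3, 5}.
31^30 ≡ 60 (mod 61)  [q = 2: ≢ 1 ✓]
31^20 ≡ 13 (mod 61)  [q = 3: ≢ 1 ✓]
31^12 ≡ 34 (mod 61)  [q = 5: ≢ 1 ✓]
None equal 1, so ord_61(31) = 60: 31 is a primitive root.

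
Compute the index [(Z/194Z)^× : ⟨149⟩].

3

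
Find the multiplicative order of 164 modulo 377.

The order of 164 must divide φ(377) = φ(13·29) = (13−1)·(29−1) = 12·28 = 336 = 2^4 · 3 · 7.
Divisors of 336: 1, 2, 3, 4, 6, 7, 8, 12, 14, 16, 21, 24, 28, 42, 48, 56, 84, 112, 168, 336.
Test each divisor d:
164^1 ≡ 164 (mod 377)
164^2 ≡ 129 (mod 377)
164^3 ≡ 44 (mod 377)
164^4 ≡ 53 (mod 377)
164^6 ≡ 51 (mod 377)
164^7 ≡ 70 (mod 377)
164^8 ≡ 170 (mod 377)
164^12 ≡ 339 (mod 377)
164^14 ≡ 376 (mod 377)
164^16 ≡ 248 (mod 377)
164^21 ≡ 307 (mod 377)
164^24 ≡ 313 (mod 377)
164^28 ≡ 1 (mod 377) ✓
Therefore the multiplicative order of 164 modulo 377 is 28.

28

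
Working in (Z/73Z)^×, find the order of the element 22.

8

Since 22 ∈ (Z/73Z)^×, its order divides φ(73) = 73 − 1 = 72 = 2^3 · 3^2.
Divisors of 72: 1, 2, 3, 4, 6, 8, 9, 12, 18, 24, 36, 72.
Test each divisor d:
22^1 ≡ 22 (mod 73)
22^2 ≡ 46 (mod 73)
22^3 ≡ 63 (mod 73)
22^4 ≡ 72 (mod 73)
22^6 ≡ 27 (mod 73)
22^8 ≡ 1 (mod 73) ✓
Therefore the multiplicative order of 22 modulo 73 is 8.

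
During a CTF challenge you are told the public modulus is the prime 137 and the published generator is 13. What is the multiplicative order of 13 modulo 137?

136

Since 13 ∈ (Z/137Z)^×, its order divides φ(137) = 137 − 1 = 136 = 2^3 · 17.
Divisors of 136: 1, 2, 4, 8, 17, 34, 68, 136.
Check 13^d mod 137 for each divisor in increasing order:
13^1 ≡ 13
13^2 ≡ 32
13^4 ≡ 65
13^8 ≡ 115
13^17 ≡ 127
13^34 ≡ 100
13^68 ≡ 136
13^136 ≡ 1
Therefore the multiplicative order of 13 modulo 137 is 136.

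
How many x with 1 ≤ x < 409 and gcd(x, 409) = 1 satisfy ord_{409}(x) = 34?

16

φ(409) = 409 − 1 = 408 = 2^3 · 3 · 17.
(Z/409Z)^× is cyclic (|G| = 408); a cyclic group of order m has exactly φ(d) elements of each order d | m, and none otherwise.
34 = 2 · 17 divides 408, and φ(34) = 16.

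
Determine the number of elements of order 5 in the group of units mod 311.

4

φ(311) = 311 − 1 = 310 = 2 · 5 · 31.
Since (Z/311Z)^× is cyclic of order 310, the number of elements of order d is φ(d) when d | 310 and 0 otherwise.
5 | 310, and φ(5) = 5 − 1 = 4.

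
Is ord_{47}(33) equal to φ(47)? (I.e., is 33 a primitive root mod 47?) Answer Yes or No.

Yes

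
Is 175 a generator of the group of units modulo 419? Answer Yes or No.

No

φ(419) = 419 − 1 = 418 = 2 · 11 · 19.
An element g generates (Z/419Z)^× iff g^(418/q) ≢ 1 (mod 419) for each prime q ∈ {2, 11, 19}.
175^209 ≡ 1 (mod 419)  [q = 2: ≡ 1 ✗]
175^38 ≡ 169 (mod 419)  [q = 11: ≢ 1 ✓]
175^22 ≡ 136 (mod 419)  [q = 19: ≢ 1 ✓]
175^209 ≡ 1 shows ord(175) | 209, strictly less than φ(419); not a primitive root.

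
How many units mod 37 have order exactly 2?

φ(37) = 37 − 1 = 36 = 2^2 · 3^2.
Since (Z/37Z)^× is cyclic of order 36, the number of elements of order d is φ(d) when d | 36 and 0 otherwise.
2 | 36, and φ(2) = 2 − 1 = 1.

1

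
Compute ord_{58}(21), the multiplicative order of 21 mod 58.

The order of 21 must divide φ(58) = φ(2)·φ(29) = 1·28 = 28 = 2^2 · 7.
Divisors of 28: 1, 2, 4, 7, 14, 28.
Evaluate successive powers at the divisors of 28:
21^1 ≡ 21
21^2 ≡ 35
21^4 ≡ 7
21^7 ≡ 41
21^14 ≡ 57
21^28 ≡ 1
So ord_58(21) = 28.

28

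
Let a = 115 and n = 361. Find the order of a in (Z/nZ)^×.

19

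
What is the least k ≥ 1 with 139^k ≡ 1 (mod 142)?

By Lagrange's theorem, ord_142(139) divides φ(142) = φ(2)·φ(71) = 1·70 = 70 = 2 · 5 · 7.
Divisors of 70: 1, 2, 5, 7, 10, 14, 35, 70.
Evaluate successive powers at the divisors of 70:
139^1 ≡ 139
139^2 ≡ 9
139^5 ≡ 41
139^7 ≡ 85
139^10 ≡ 119
139^14 ≡ 125
139^35 ≡ 141
139^70 ≡ 1
The smallest such exponent is 70, so the order of 139 is 70.

70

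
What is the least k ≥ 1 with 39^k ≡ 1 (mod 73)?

72

Since 39 ∈ (Z/73Z)^×, its order divides φ(73) = 73 − 1 = 72 = 2^3 · 3^2.
Divisors of 72: 1, 2, 3, 4, 6, 8, 9, 12, 18, 24, 36, 72.
Compute 39^d (mod 73) for the divisors d until we hit 1:
39^1 ≡ 39
39^2 ≡ 61
39^3 ≡ 43
39^4 ≡ 71
39^6 ≡ 24
39^8 ≡ 4
39^9 ≡ 10
39^12 ≡ 65
39^18 ≡ 27
39^24 ≡ 64
39^36 ≡ 72
39^72 ≡ 1
Hence ord(39) = 72.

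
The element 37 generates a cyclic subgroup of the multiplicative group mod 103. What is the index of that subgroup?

3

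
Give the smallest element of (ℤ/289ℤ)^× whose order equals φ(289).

3

φ(289) = φ(17^2) = 17·(17−1) = 272 = 2^4 · 17.
g is a primitive root iff g^(272/q) ≢ 1 (mod 289) for each prime q ∈ {2, 17}.
g = 2: 2^136 ≡ 1 — hits 1, so not a primitive root.
g = 3: 3^136 ≡ 288; 3^16 ≡ 171 — none is 1, so 3 is a primitive root.
The smallest primitive root modulo 289 is 3.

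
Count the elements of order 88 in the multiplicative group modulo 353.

40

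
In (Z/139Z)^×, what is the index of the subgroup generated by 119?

Since 119 ∈ (Z/139Z)^×, its order divides φ(139) = 139 − 1 = 138 = 2 · 3 · 23.
Divisors of 138: 1, 2, 3, 6, 23, 46, 69, 138.
Compute 119^d (mod 139) for the divisors d until we hit 1:
119^1 ≡ 119 (mod 139)
119^2 ≡ 122 (mod 139)
119^3 ≡ 62 (mod 139)
119^6 ≡ 91 (mod 139)
119^23 ≡ 97 (mod 139)
119^46 ≡ 96 (mod 139)
119^69 ≡ 138 (mod 139)
119^138 ≡ 1 (mod 139) ✓
The order of 119 is 138, so the subgroup it generates has 138 elements.
Index = |(Z/139Z)^×| / |⟨119⟩| = 138 / 138 = 1.

1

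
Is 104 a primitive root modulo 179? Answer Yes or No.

φ(179) = 179 − 1 = 178 = 2 · 89.
An element g generates (Z/179Z)^× iff g^(178/q) ≢ 1 (mod 179) for each prime q ∈ {2, 89}.
104^89 ≡ 178 (mod 179)  [q = 2: ≢ 1 ✓]
104^2 ≡ 76 (mod 179)  [q = 89: ≢ 1 ✓]
Every test exponent gives a nontrivial residue, hence 104 generates the full group.

Yes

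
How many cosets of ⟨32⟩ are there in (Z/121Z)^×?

5

ord(32) | φ(121) = φ(11^2) = 11·(11−1) = 110 = 2 · 5 · 11.
Divisors of 110: 1, 2, 5, 10, 11, 22, 55, 110.
Compute 32^d (mod 121) for the divisors d until we hit 1:
32^1 ≡ 32 (mod 121)
32^2 ≡ 56 (mod 121)
32^5 ≡ 43 (mod 121)
32^10 ≡ 34 (mod 121)
32^11 ≡ 120 (mod 121)
32^22 ≡ 1 (mod 121) ✓
So ord_121(32) = 22, hence |⟨32⟩| = 22.
The index is φ(121) / ord(32) = 110 / 22 = 5.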